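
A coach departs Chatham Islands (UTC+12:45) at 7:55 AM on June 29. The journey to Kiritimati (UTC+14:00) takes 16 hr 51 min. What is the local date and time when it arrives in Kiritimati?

Kiritimati is 1:15 ahead of Chatham Islands.
After 16 hours and 51 minutes it is 12:46 AM (Jun 30) in Chatham Islands.
Shift by the zone difference: 12:46 AM + 1:15 = 2:01 AM on Jun 30 in Kiritimati.

2:01 AM on June 30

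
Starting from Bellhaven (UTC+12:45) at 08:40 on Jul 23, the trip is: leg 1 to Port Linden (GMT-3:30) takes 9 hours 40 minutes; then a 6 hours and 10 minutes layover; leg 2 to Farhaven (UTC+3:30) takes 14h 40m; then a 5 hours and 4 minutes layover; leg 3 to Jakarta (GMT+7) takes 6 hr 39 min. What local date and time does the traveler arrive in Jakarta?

21:08 on Jul 24

Convert departure to UTC: 08:40 − 12:45 = 19:55 UTC on Jul 22.
Add 9 hours and 40 minutes leg 1 → 05:35 UTC (Jul 23).
Add 6 hours 10 minutes layover in Port Linden → 11:45 UTC.
Add 14 hours 40 minutes leg 2 → 02:25 UTC (Jul 24).
Add 5 hours 4 minutes layover in Farhaven → 07:29 UTC.
Add 6 hours and 39 minutes leg 3 → 14:08 UTC.
Jakarta is UTC+7:00, so local arrival = 14:08 + 7:00 = 21:08 on Jul 24.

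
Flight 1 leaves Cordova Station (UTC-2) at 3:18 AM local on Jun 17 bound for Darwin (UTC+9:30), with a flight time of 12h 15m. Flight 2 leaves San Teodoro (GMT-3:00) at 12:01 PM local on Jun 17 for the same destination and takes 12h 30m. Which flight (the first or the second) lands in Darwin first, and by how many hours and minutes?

Flight 1 in UTC: 3:18 AM + 2:00 = 5:18 AM on Jun 17.
+12 hours 15 minutes → arrive 5:33 PM UTC on Jun 17.
Flight 2 in UTC: 12:01 PM + 3:00 = 3:01 PM on Jun 17.
+12 hours 30 minutes → arrive 3:31 AM UTC on Jun 18.
Flight 1 lands earlier by 9 hours 58 minutes.

the first, by 9 hours 58 minutes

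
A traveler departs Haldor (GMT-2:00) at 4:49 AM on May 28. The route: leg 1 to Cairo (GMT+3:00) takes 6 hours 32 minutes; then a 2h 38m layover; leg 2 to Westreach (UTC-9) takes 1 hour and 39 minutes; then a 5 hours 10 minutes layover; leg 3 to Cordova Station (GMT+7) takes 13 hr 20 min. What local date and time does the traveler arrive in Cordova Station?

7:08 PM on May 29

Convert departure to UTC: 4:49 AM + 2:00 = 6:49 AM UTC on May 28.
Add 6 hours and 32 minutes leg 1 → 1:21 PM UTC.
Add 2 hours 38 minutes layover in Cairo → 3:59 PM UTC.
Add 1 hour and 39 minutes leg 2 → 5:38 PM UTC.
Add 5 hours 10 minutes layover in Westreach → 10:48 PM UTC.
Add 13 hours 20 minutes leg 3 → 12:08 PM UTC (May 29).
Cordova Station is UTC+7:00, so local arrival = 12:08 PM + 7:00 = 7:08 PM on May 29.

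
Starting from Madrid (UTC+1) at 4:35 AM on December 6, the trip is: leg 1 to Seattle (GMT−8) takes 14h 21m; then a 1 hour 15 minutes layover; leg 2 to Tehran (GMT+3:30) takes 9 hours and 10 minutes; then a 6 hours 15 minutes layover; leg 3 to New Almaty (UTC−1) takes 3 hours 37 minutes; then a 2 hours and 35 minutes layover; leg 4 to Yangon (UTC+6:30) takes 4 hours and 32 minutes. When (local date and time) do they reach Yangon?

3:50 AM on Dec 8

Convert departure to UTC: 4:35 AM − 1:00 = 3:35 AM UTC on Dec 6.
Add 14 hours 21 minutes leg 1 → 5:56 PM UTC.
Add 1 hour 15 minutes layover in Seattle → 7:11 PM UTC.
Add 9 hours and 10 minutes leg 2 → 4:21 AM UTC (Dec 7).
Add 6 hours and 15 minutes layover in Tehran → 10:36 AM UTC.
Add 3 hours 37 minutes leg 3 → 2:13 PM UTC.
Add 2 hours 35 minutes layover in New Almaty → 4:48 PM UTC.
Add 4 hours 32 minutes leg 4 → 9:20 PM UTC.
Yangon is UTC+6:30, so local arrival = 9:20 PM + 6:30 = 3:50 AM on Dec 8.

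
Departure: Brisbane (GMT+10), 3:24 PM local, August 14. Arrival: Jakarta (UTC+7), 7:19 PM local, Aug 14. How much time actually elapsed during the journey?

Departure in UTC: 3:24 PM − 10:00 = 5:24 AM on Aug 14.
Arrival in UTC: 7:19 PM − 7:00 = 12:19 PM on Aug 14.
Elapsed = 12:19 PM − 5:24 AM = 6 hours 55 minutes.

6 hours 55 minutes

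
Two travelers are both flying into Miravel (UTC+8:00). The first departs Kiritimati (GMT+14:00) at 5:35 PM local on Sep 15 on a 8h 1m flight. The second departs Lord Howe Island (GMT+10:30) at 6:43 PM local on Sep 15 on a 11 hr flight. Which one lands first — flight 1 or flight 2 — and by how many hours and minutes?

Flight 1 in UTC: 5:35 PM − 14:00 = 3:35 AM on Sep 15.
+8 hours and 1 minute → arrive 11:36 AM UTC on Sep 15.
Flight 2 in UTC: 6:43 PM − 10:30 = 8:13 AM on Sep 15.
+11 hours → arrive 7:13 PM UTC on Sep 15.
Flight 1 lands earlier by 7 hours 37 minutes.

the first, by 7 hours 37 minutes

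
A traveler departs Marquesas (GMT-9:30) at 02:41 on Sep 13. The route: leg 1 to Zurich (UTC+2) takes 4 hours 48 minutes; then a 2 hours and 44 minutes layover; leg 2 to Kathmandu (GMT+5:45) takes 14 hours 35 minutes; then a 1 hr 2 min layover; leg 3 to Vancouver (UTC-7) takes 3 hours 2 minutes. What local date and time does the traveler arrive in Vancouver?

Convert departure to UTC: 02:41 + 9:30 = 12:11 UTC on Sep 13.
Add 4 hours 48 minutes leg 1 → 16:59 UTC.
Add 2 hours 44 minutes layover in Zurich → 19:43 UTC.
Add 14 hours 35 minutes leg 2 → 10:18 UTC (Sep 14).
Add 1 hour and 2 minutes layover in Kathmandu → 11:20 UTC.
Add 3 hours 2 minutes leg 3 → 14:22 UTC.
Vancouver is UTC−7:00, so local arrival = 14:22 − 7:00 = 07:22 on Sep 14.

07:22 on September 14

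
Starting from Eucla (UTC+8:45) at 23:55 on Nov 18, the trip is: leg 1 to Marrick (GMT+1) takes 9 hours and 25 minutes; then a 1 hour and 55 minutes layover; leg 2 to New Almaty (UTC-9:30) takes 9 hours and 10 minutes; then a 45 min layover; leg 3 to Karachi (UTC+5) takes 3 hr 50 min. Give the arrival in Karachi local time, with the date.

Convert departure to UTC: 23:55 − 8:45 = 15:10 UTC on Nov 18.
Add 9 hours and 25 minutes leg 1 → 00:35 UTC (Nov 19).
Add 1 hour 55 minutes layover in Marrick → 02:30 UTC.
Add 9 hours and 10 minutes leg 2 → 11:40 UTC.
Add 45 minutes layover in New Almaty → 12:25 UTC.
Add 3 hours and 50 minutes leg 3 → 16:15 UTC.
Karachi is UTC+5:00, so local arrival = 16:15 + 5:00 = 21:15 on Nov 19.

21:15 on November 19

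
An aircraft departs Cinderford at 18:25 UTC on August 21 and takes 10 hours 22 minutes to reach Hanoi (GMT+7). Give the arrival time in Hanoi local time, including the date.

Departure is given in UTC: 18:25 on Aug 21.
Add 10 hours and 22 minutes → 04:47 UTC (Aug 22).
Hanoi is UTC+7:00: 04:47 + 7:00 = 11:47 on Aug 22.

11:47 on Aug 22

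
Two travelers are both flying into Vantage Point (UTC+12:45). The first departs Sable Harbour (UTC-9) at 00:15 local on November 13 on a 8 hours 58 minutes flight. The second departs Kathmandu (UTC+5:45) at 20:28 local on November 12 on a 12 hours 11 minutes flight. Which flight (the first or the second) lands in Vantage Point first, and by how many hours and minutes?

the second, by 15 hours 19 minutes

Flight 1 in UTC: 00:15 + 9:00 = 09:15 on Nov 13.
+8 hours and 58 minutes → arrive 18:13 UTC on Nov 13.
Flight 2 in UTC: 20:28 − 5:45 = 14:43 on Nov 12.
+12 hours 11 minutes → arrive 02:54 UTC on Nov 13.
Flight 2 lands earlier by 15 hours 19 minutes.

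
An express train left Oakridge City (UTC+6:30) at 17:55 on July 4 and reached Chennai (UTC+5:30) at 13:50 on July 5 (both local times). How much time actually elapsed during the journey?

Departure in UTC: 17:55 − 6:30 = 11:25 on Jul 4.
Arrival in UTC: 13:50 − 5:30 = 08:20 on Jul 5.
Elapsed = 08:20 − 11:25 (+1 day) = 20 hours 55 minutes.

20 hours 55 minutes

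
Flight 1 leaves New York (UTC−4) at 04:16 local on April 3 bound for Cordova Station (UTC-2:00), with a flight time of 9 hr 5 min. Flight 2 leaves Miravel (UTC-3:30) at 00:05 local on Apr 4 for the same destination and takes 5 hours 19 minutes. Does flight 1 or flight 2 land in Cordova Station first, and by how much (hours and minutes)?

Flight 1 in UTC: 04:16 + 4:00 = 08:16 on Apr 3.
+9 hours 5 minutes → arrive 17:21 UTC on Apr 3.
Flight 2 in UTC: 00:05 + 3:30 = 03:35 on Apr 4.
+5 hours and 19 minutes → arrive 08:54 UTC on Apr 4.
Flight 1 lands earlier by 15 hours 33 minutes.

the first, by 15 hours 33 minutes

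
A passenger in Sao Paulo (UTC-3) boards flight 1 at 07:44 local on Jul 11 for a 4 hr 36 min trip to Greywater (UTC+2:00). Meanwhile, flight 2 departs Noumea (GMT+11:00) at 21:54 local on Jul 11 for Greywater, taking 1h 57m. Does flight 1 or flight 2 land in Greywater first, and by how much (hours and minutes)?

Flight 1 in UTC: 07:44 + 3:00 = 10:44 on Jul 11.
+4 hours 36 minutes → arrive 15:20 UTC on Jul 11.
Flight 2 in UTC: 21:54 − 11:00 = 10:54 on Jul 11.
+1 hour 57 minutes → arrive 12:51 UTC on Jul 11.
Flight 2 lands earlier by 2 hours 29 minutes.

the second, by 2 hours 29 minutes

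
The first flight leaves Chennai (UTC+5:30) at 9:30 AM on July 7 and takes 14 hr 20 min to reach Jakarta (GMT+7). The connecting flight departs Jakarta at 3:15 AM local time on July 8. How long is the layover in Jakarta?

Convert departure to UTC: 9:30 AM − 5:30 = 4:00 AM UTC on Jul 7.
Add 14 hours and 20 minutes flight time → 6:20 PM UTC.
Jakarta is UTC+7:00, so local arrival = 6:20 PM + 7:00 = 1:20 AM on Jul 8.
Layover = 3:15 AM − 1:20 AM = 1 hour 55 minutes.

1 hour 55 minutes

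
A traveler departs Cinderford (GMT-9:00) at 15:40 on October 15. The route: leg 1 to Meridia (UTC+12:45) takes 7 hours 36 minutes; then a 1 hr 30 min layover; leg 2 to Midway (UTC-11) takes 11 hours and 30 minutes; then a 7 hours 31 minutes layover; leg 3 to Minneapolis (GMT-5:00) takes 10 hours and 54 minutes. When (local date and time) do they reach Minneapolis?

10:41 on Oct 17

Convert departure to UTC: 15:40 + 9:00 = 00:40 UTC on Oct 16.
Add 7 hours 36 minutes leg 1 → 08:16 UTC.
Add 1 hour and 30 minutes layover in Meridia → 09:46 UTC.
Add 11 hours 30 minutes leg 2 → 21:16 UTC.
Add 7 hours 31 minutes layover in Midway → 04:47 UTC (Oct 17).
Add 10 hours 54 minutes leg 3 → 15:41 UTC.
Minneapolis is UTC−5:00, so local arrival = 15:41 − 5:00 = 10:41 on Oct 17.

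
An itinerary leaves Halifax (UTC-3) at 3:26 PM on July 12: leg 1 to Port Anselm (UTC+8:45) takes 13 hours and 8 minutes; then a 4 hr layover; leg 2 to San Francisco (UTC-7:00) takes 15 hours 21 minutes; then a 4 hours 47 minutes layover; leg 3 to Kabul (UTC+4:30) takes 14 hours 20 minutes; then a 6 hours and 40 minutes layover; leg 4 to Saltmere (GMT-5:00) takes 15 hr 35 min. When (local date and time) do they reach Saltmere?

Convert departure to UTC: 3:26 PM + 3:00 = 6:26 PM UTC on Jul 12.
Add 13 hours and 8 minutes leg 1 → 7:34 AM UTC (Jul 13).
Add 4 hours layover in Port Anselm → 11:34 AM UTC.
Add 15 hours 21 minutes leg 2 → 2:55 AM UTC (Jul 14).
Add 4 hours 47 minutes layover in San Francisco → 7:42 AM UTC.
Add 14 hours 20 minutes leg 3 → 10:02 PM UTC.
Add 6 hours and 40 minutes layover in Kabul → 4:42 AM UTC (Jul 15).
Add 15 hours 35 minutes leg 4 → 8:17 PM UTC.
Saltmere is UTC−5:00, so local arrival = 8:17 PM − 5:00 = 3:17 PM on Jul 15.

3:17 PM on July 15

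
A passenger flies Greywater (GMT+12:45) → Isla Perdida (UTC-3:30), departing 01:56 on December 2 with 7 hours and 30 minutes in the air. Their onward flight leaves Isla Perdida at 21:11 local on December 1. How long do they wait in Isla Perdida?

4 hours

Convert departure to UTC: 01:56 − 12:45 = 13:11 UTC on Dec 1.
Add 7 hours and 30 minutes flight time → 20:41 UTC.
Isla Perdida is UTC−3:30, so local arrival = 20:41 − 3:30 = 17:11 on Dec 1.
Layover = 21:11 − 17:11 = 4 hours.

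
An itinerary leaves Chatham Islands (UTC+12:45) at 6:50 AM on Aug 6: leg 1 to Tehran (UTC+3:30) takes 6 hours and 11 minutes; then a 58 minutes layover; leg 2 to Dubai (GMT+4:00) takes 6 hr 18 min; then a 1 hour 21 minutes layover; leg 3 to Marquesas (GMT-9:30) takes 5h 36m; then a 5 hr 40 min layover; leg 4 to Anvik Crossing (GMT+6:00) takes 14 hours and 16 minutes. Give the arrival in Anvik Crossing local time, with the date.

Convert departure to UTC: 6:50 AM − 12:45 = 6:05 PM UTC on Aug 5.
Add 6 hours and 11 minutes leg 1 → 12:16 AM UTC (Aug 6).
Add 58 minutes layover in Tehran → 1:14 AM UTC.
Add 6 hours 18 minutes leg 2 → 7:32 AM UTC.
Add 1 hour and 21 minutes layover in Dubai → 8:53 AM UTC.
Add 5 hours 36 minutes leg 3 → 2:29 PM UTC.
Add 5 hours and 40 minutes layover in Marquesas → 8:09 PM UTC.
Add 14 hours 16 minutes leg 4 → 10:25 AM UTC (Aug 7).
Anvik Crossing is UTC+6:00, so local arrival = 10:25 AM + 6:00 = 4:25 PM on Aug 7.

4:25 PM on Aug 7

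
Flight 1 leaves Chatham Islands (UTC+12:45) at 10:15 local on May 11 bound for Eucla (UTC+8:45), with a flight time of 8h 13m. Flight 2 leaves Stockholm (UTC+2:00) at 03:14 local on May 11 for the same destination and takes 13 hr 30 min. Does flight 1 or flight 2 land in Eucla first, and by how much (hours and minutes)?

Flight 1 in UTC: 10:15 − 12:45 = 21:30 on May 10.
+8 hours 13 minutes → arrive 05:43 UTC on May 11.
Flight 2 in UTC: 03:14 − 2:00 = 01:14 on May 11.
+13 hours and 30 minutes → arrive 14:44 UTC on May 11.
Flight 1 lands earlier by 9 hours 1 minute.

the first, by 9 hours 1 minute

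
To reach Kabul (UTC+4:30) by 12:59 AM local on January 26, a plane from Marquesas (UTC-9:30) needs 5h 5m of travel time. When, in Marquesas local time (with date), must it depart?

Target arrival in UTC: 12:59 AM − 4:30 = 8:29 PM on Jan 25.
Subtract 5 hours and 5 minutes → departure 3:24 PM UTC on Jan 25.
Marquesas is UTC−9:30: 3:24 PM − 9:30 = 5:54 AM on Jan 25.

5:54 AM on January 25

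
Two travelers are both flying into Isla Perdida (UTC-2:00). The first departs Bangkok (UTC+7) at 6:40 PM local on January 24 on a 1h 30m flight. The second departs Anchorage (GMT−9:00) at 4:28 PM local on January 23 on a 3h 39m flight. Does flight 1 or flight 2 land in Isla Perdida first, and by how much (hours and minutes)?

the second, by 8 hours 3 minutes

Flight 1 in UTC: 6:40 PM − 7:00 = 11:40 AM on Jan 24.
+1 hour and 30 minutes → arrive 1:10 PM UTC on Jan 24.
Flight 2 in UTC: 4:28 PM + 9:00 = 1:28 AM on Jan 24.
+3 hours and 39 minutes → arrive 5:07 AM UTC on Jan 24.
Flight 2 lands earlier by 8 hours 3 minutes.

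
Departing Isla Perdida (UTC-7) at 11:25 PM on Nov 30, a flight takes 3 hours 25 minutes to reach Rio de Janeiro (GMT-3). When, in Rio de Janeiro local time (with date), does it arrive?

6:50 AM on December 1

Rio de Janeiro is 4:00 ahead of Isla Perdida.
After 3 hours 25 minutes it is 2:50 AM (Dec 1) in Isla Perdida.
Shift by the zone difference: 2:50 AM + 4:00 = 6:50 AM on Dec 1 in Rio de Janeiro.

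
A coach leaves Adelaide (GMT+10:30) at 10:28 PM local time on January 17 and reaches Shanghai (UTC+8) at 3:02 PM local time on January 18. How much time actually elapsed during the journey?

Shanghai is 2:30 behind Adelaide.
Clock-face elapsed time (ignoring zones) is 16 hours 34 minutes.
Actual elapsed = 16 hours 34 minutes + 2:30 = 19 hours 4 minutes.

19 hours 4 minutes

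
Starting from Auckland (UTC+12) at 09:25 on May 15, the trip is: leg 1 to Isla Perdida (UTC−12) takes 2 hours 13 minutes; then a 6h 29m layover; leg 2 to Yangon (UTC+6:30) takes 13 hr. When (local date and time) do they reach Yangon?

Convert departure to UTC: 09:25 − 12:00 = 21:25 UTC on May 14.
Add 2 hours and 13 minutes leg 1 → 23:38 UTC.
Add 6 hours 29 minutes layover in Isla Perdida → 06:07 UTC (May 15).
Add 13 hours leg 2 → 19:07 UTC.
Yangon is UTC+6:30, so local arrival = 19:07 + 6:30 = 01:37 on May 16.

01:37 on May 16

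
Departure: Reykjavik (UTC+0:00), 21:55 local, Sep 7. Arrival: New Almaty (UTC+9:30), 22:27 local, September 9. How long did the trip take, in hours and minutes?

New Almaty is 9:30 ahead of Reykjavik.
Clock-face elapsed time (ignoring zones) is 48 hours 32 minutes.
Actual elapsed = 48 hours 32 minutes − 9:30 = 39 hours 2 minutes.

39 hours 2 minutes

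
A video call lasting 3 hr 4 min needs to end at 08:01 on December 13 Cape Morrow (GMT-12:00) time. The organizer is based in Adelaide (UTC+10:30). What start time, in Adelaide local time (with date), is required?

Target end time in UTC: 08:01 + 12:00 = 20:01 on Dec 13.
Subtract 3 hours and 4 minutes → start 16:57 UTC on Dec 13.
Adelaide is UTC+10:30: 16:57 + 10:30 = 03:27 on Dec 14.

03:27 on Dec 14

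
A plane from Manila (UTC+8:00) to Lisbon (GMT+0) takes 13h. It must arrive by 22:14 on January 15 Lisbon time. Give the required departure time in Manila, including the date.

17:14 on January 15

Target arrival is already UTC: 22:14 on Jan 15.
Subtract 13 hours → departure 09:14 UTC on Jan 15.
Manila is UTC+8:00: 09:14 + 8:00 = 17:14 on Jan 15.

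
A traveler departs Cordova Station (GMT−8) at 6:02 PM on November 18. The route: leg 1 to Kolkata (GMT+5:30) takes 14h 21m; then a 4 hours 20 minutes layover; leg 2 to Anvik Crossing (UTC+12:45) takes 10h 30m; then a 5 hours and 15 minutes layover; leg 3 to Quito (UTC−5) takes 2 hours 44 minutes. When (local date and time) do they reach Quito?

Convert departure to UTC: 6:02 PM + 8:00 = 2:02 AM UTC on Nov 19.
Add 14 hours and 21 minutes leg 1 → 4:23 PM UTC.
Add 4 hours and 20 minutes layover in Kolkata → 8:43 PM UTC.
Add 10 hours and 30 minutes leg 2 → 7:13 AM UTC (Nov 20).
Add 5 hours and 15 minutes layover in Anvik Crossing → 12:28 PM UTC.
Add 2 hours 44 minutes leg 3 → 3:12 PM UTC.
Quito is UTC−5:00, so local arrival = 3:12 PM − 5:00 = 10:12 AM on Nov 20.

10:12 AM on November 20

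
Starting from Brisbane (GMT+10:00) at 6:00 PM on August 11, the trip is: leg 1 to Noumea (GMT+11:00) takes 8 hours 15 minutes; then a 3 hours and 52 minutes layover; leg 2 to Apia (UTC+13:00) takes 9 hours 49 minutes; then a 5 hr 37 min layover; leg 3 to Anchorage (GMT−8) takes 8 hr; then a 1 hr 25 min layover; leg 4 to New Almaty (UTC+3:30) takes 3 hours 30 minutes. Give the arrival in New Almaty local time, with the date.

3:58 AM on August 13

Convert departure to UTC: 6:00 PM − 10:00 = 8:00 AM UTC on Aug 11.
Add 8 hours and 15 minutes leg 1 → 4:15 PM UTC.
Add 3 hours 52 minutes layover in Noumea → 8:07 PM UTC.
Add 9 hours 49 minutes leg 2 → 5:56 AM UTC (Aug 12).
Add 5 hours and 37 minutes layover in Apia → 11:33 AM UTC.
Add 8 hours leg 3 → 7:33 PM UTC.
Add 1 hour and 25 minutes layover in Anchorage → 8:58 PM UTC.
Add 3 hours 30 minutes leg 4 → 12:28 AM UTC (Aug 13).
New Almaty is UTC+3:30, so local arrival = 12:28 AM + 3:30 = 3:58 AM on Aug 13.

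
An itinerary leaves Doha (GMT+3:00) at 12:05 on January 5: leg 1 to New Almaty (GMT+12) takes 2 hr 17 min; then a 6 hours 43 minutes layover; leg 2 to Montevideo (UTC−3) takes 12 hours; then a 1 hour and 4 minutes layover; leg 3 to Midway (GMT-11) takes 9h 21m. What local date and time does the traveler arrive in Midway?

Convert departure to UTC: 12:05 − 3:00 = 09:05 UTC on Jan 5.
Add 2 hours 17 minutes leg 1 → 11:22 UTC.
Add 6 hours and 43 minutes layover in New Almaty → 18:05 UTC.
Add 12 hours leg 2 → 06:05 UTC (Jan 6).
Add 1 hour 4 minutes layover in Montevideo → 07:09 UTC.
Add 9 hours and 21 minutes leg 3 → 16:30 UTC.
Midway is UTC−11:00, so local arrival = 16:30 − 11:00 = 05:30 on Jan 6.

05:30 on January 6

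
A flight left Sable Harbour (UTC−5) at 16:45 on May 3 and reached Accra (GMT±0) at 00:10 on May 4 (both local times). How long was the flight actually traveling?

2 hours 25 minutes

Departure in UTC: 16:45 + 5:00 = 21:45 on May 3.
Arrival is already UTC: 00:10 on May 4.
Elapsed = 00:10 − 21:45 (+1 day) = 2 hours 25 minutes.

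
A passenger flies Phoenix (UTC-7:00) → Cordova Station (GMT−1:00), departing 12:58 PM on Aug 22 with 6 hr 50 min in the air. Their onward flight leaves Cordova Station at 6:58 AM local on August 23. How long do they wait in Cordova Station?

Convert departure to UTC: 12:58 PM + 7:00 = 7:58 PM UTC on Aug 22.
Add 6 hours 50 minutes flight time → 2:48 AM UTC (Aug 23).
Cordova Station is UTC−1:00, so local arrival = 2:48 AM − 1:00 = 1:48 AM on Aug 23.
Layover = 6:58 AM − 1:48 AM = 5 hours 10 minutes.

5 hours 10 minutes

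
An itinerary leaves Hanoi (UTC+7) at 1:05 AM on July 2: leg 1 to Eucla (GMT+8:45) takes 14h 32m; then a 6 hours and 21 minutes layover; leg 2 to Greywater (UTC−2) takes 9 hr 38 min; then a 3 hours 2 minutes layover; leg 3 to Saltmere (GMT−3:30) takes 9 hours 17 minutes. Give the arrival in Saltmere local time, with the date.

Convert departure to UTC: 1:05 AM − 7:00 = 6:05 PM UTC on Jul 1.
Add 14 hours 32 minutes leg 1 → 8:37 AM UTC (Jul 2).
Add 6 hours 21 minutes layover in Eucla → 2:58 PM UTC.
Add 9 hours and 38 minutes leg 2 → 12:36 AM UTC (Jul 3).
Add 3 hours 2 minutes layover in Greywater → 3:38 AM UTC.
Add 9 hours 17 minutes leg 3 → 12:55 PM UTC.
Saltmere is UTC−3:30, so local arrival = 12:55 PM − 3:30 = 9:25 AM on Jul 3.

9:25 AM on Jul 3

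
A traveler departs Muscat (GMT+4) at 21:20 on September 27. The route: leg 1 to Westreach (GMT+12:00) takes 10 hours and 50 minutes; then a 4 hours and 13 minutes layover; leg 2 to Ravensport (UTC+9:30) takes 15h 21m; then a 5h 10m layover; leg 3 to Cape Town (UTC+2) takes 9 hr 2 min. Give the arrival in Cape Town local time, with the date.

15:56 on September 29

Convert departure to UTC: 21:20 − 4:00 = 17:20 UTC on Sep 27.
Add 10 hours and 50 minutes leg 1 → 04:10 UTC (Sep 28).
Add 4 hours and 13 minutes layover in Westreach → 08:23 UTC.
Add 15 hours 21 minutes leg 2 → 23:44 UTC.
Add 5 hours and 10 minutes layover in Ravensport → 04:54 UTC (Sep 29).
Add 9 hours 2 minutes leg 3 → 13:56 UTC.
Cape Town is UTC+2:00, so local arrival = 13:56 + 2:00 = 15:56 on Sep 29.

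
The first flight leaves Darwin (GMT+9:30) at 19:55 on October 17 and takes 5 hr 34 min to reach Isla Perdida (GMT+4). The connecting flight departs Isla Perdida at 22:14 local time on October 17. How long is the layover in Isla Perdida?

Convert departure to UTC: 19:55 − 9:30 = 10:25 UTC on Oct 17.
Add 5 hours 34 minutes flight time → 15:59 UTC.
Isla Perdida is UTC+4:00, so local arrival = 15:59 + 4:00 = 19:59 on Oct 17.
Layover = 22:14 − 19:59 = 2 hours 15 minutes.

2 hours 15 minutes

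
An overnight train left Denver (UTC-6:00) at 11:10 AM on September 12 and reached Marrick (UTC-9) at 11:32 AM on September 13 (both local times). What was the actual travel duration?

Departure in UTC: 11:10 AM + 6:00 = 5:10 PM on Sep 12.
Arrival in UTC: 11:32 AM + 9:00 = 8:32 PM on Sep 13.
Elapsed = 8:32 PM − 5:10 PM (+1 day) = 27 hours 22 minutes.

27 hours 22 minutes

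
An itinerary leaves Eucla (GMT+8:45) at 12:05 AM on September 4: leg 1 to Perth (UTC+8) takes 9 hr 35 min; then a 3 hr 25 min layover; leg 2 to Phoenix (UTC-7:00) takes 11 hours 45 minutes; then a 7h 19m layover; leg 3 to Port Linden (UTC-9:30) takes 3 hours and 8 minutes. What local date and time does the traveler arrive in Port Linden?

5:02 PM on September 4

Convert departure to UTC: 12:05 AM − 8:45 = 3:20 PM UTC on Sep 3.
Add 9 hours and 35 minutes leg 1 → 12:55 AM UTC (Sep 4).
Add 3 hours 25 minutes layover in Perth → 4:20 AM UTC.
Add 11 hours and 45 minutes leg 2 → 4:05 PM UTC.
Add 7 hours and 19 minutes layover in Phoenix → 11:24 PM UTC.
Add 3 hours and 8 minutes leg 3 → 2:32 AM UTC (Sep 5).
Port Linden is UTC−9:30, so local arrival = 2:32 AM − 9:30 = 5:02 PM on Sep 4.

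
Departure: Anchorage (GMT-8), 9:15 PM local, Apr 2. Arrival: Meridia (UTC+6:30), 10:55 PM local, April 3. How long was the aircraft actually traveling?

Departure in UTC: 9:15 PM + 8:00 = 5:15 AM on Apr 3.
Arrival in UTC: 10:55 PM − 6:30 = 4:25 PM on Apr 3.
Elapsed = 4:25 PM − 5:15 AM = 11 hours 10 minutes.

11 hours 10 minutes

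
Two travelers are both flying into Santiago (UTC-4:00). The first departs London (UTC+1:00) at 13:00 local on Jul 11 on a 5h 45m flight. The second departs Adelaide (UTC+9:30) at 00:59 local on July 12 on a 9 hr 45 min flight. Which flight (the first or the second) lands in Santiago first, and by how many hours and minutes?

the first, by 7 hours 29 minutes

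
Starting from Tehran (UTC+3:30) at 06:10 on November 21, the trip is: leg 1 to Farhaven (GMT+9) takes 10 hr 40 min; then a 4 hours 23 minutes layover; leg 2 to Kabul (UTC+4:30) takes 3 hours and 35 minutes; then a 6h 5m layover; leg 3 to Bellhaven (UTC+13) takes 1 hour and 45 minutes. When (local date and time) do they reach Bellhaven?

18:08 on Nov 22

Convert departure to UTC: 06:10 − 3:30 = 02:40 UTC on Nov 21.
Add 10 hours and 40 minutes leg 1 → 13:20 UTC.
Add 4 hours and 23 minutes layover in Farhaven → 17:43 UTC.
Add 3 hours 35 minutes leg 2 → 21:18 UTC.
Add 6 hours 5 minutes layover in Kabul → 03:23 UTC (Nov 22).
Add 1 hour 45 minutes leg 3 → 05:08 UTC.
Bellhaven is UTC+13:00, so local arrival = 05:08 + 13:00 = 18:08 on Nov 22.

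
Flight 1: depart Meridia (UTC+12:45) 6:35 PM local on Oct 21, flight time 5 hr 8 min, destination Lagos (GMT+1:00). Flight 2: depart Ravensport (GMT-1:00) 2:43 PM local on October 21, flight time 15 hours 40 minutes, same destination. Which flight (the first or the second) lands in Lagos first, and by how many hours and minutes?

the first, by 20 hours 25 minutes

Flight 1 in UTC: 6:35 PM − 12:45 = 5:50 AM on Oct 21.
+5 hours and 8 minutes → arrive 10:58 AM UTC on Oct 21.
Flight 2 in UTC: 2:43 PM + 1:00 = 3:43 PM on Oct 21.
+15 hours 40 minutes → arrive 7:23 AM UTC on Oct 22.
Flight 1 lands earlier by 20 hours 25 minutes.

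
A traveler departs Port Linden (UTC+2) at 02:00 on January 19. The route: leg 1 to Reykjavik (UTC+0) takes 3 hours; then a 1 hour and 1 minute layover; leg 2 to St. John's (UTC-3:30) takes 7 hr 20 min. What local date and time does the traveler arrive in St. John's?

07:51 on January 19

Convert departure to UTC: 02:00 − 2:00 = 00:00 UTC on Jan 19.
Add 3 hours leg 1 → 03:00 UTC.
Add 1 hour and 1 minute layover in Reykjavik → 04:01 UTC.
Add 7 hours and 20 minutes leg 2 → 11:21 UTC.
St. John's is UTC−3:30, so local arrival = 11:21 − 3:30 = 07:51 on Jan 19.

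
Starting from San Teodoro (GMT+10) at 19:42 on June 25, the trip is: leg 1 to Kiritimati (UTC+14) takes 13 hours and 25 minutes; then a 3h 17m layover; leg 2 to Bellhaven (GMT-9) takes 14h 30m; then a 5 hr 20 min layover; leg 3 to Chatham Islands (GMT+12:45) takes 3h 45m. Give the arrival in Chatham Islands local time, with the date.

Convert departure to UTC: 19:42 − 10:00 = 09:42 UTC on Jun 25.
Add 13 hours 25 minutes leg 1 → 23:07 UTC.
Add 3 hours 17 minutes layover in Kiritimati → 02:24 UTC (Jun 26).
Add 14 hours and 30 minutes leg 2 → 16:54 UTC.
Add 5 hours and 20 minutes layover in Bellhaven → 22:14 UTC.
Add 3 hours 45 minutes leg 3 → 01:59 UTC (Jun 27).
Chatham Islands is UTC+12:45, so local arrival = 01:59 + 12:45 = 14:44 on Jun 27.

14:44 on June 27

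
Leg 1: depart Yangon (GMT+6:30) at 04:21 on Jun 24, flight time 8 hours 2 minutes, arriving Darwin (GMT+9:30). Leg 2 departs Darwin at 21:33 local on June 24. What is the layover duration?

6 hours 10 minutes

Convert departure to UTC: 04:21 − 6:30 = 21:51 UTC on Jun 23.
Add 8 hours 2 minutes flight time → 05:53 UTC (Jun 24).
Darwin is UTC+9:30, so local arrival = 05:53 + 9:30 = 15:23 on Jun 24.
Layover = 21:33 − 15:23 = 6 hours 10 minutes.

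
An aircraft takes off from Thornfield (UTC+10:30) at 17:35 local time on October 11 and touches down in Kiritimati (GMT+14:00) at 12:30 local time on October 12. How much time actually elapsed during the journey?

15 hours 25 minutes

Kiritimati is 3:30 ahead of Thornfield.
Clock-face elapsed time (ignoring zones) is 18 hours 55 minutes.
Actual elapsed = 18 hours 55 minutes − 3:30 = 15 hours 25 minutes.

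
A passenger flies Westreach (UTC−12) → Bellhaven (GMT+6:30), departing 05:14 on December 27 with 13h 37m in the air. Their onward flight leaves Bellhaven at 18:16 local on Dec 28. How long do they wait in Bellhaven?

4 hours 55 minutes

Convert departure to UTC: 05:14 + 12:00 = 17:14 UTC on Dec 27.
Add 13 hours 37 minutes flight time → 06:51 UTC (Dec 28).
Bellhaven is UTC+6:30, so local arrival = 06:51 + 6:30 = 13:21 on Dec 28.
Layover = 18:16 − 13:21 = 4 hours 55 minutes.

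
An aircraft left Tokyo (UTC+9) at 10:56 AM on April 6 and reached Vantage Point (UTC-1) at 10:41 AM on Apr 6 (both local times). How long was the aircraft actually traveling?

9 hours 45 minutes

Departure in UTC: 10:56 AM − 9:00 = 1:56 AM on Apr 6.
Arrival in UTC: 10:41 AM + 1:00 = 11:41 AM on Apr 6.
Elapsed = 11:41 AM − 1:56 AM = 9 hours 45 minutes.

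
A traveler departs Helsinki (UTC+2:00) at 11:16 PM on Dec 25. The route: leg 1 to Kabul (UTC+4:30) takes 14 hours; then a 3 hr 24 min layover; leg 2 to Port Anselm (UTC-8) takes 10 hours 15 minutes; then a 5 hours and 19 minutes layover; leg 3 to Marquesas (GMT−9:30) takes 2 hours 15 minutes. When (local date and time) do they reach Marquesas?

10:59 PM on Dec 26

Convert departure to UTC: 11:16 PM − 2:00 = 9:16 PM UTC on Dec 25.
Add 14 hours leg 1 → 11:16 AM UTC (Dec 26).
Add 3 hours 24 minutes layover in Kabul → 2:40 PM UTC.
Add 10 hours 15 minutes leg 2 → 12:55 AM UTC (Dec 27).
Add 5 hours and 19 minutes layover in Port Anselm → 6:14 AM UTC.
Add 2 hours and 15 minutes leg 3 → 8:29 AM UTC.
Marquesas is UTC−9:30, so local arrival = 8:29 AM − 9:30 = 10:59 PM on Dec 26.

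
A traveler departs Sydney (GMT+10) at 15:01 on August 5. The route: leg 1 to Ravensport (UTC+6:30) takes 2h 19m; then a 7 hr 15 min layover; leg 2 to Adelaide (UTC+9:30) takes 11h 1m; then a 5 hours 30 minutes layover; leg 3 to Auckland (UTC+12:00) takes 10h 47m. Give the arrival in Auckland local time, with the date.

05:53 on August 7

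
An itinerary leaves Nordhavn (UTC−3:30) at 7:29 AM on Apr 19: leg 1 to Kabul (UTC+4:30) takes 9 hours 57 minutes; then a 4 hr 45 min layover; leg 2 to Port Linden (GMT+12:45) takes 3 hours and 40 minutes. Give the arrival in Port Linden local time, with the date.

6:06 PM on Apr 20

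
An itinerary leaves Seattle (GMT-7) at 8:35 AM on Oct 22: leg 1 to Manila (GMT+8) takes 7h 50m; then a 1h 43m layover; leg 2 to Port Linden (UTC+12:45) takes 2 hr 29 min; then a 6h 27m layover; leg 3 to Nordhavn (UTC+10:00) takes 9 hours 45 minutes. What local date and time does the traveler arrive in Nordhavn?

Convert departure to UTC: 8:35 AM + 7:00 = 3:35 PM UTC on Oct 22.
Add 7 hours and 50 minutes leg 1 → 11:25 PM UTC.
Add 1 hour and 43 minutes layover in Manila → 1:08 AM UTC (Oct 23).
Add 2 hours and 29 minutes leg 2 → 3:37 AM UTC.
Add 6 hours and 27 minutes layover in Port Linden → 10:04 AM UTC.
Add 9 hours and 45 minutes leg 3 → 7:49 PM UTC.
Nordhavn is UTC+10:00, so local arrival = 7:49 PM + 10:00 = 5:49 AM on Oct 24.

5:49 AM on October 24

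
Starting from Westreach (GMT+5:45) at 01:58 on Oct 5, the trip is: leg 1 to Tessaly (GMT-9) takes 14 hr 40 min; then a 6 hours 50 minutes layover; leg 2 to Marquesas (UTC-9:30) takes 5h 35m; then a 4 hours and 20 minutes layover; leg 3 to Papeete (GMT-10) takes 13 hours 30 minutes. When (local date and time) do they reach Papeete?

07:08 on October 6

Convert departure to UTC: 01:58 − 5:45 = 20:13 UTC on Oct 4.
Add 14 hours 40 minutes leg 1 → 10:53 UTC (Oct 5).
Add 6 hours and 50 minutes layover in Tessaly → 17:43 UTC.
Add 5 hours and 35 minutes leg 2 → 23:18 UTC.
Add 4 hours and 20 minutes layover in Marquesas → 03:38 UTC (Oct 6).
Add 13 hours 30 minutes leg 3 → 17:08 UTC.
Papeete is UTC−10:00, so local arrival = 17:08 − 10:00 = 07:08 on Oct 6.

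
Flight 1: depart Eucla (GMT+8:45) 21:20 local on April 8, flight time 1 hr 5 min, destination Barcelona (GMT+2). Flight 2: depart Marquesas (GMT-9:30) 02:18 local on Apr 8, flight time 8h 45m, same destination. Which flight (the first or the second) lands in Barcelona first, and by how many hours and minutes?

Flight 1 in UTC: 21:20 − 8:45 = 12:35 on Apr 8.
+1 hour 5 minutes → arrive 13:40 UTC on Apr 8.
Flight 2 in UTC: 02:18 + 9:30 = 11:48 on Apr 8.
+8 hours and 45 minutes → arrive 20:33 UTC on Apr 8.
Flight 1 lands earlier by 6 hours 53 minutes.

the first, by 6 hours 53 minutes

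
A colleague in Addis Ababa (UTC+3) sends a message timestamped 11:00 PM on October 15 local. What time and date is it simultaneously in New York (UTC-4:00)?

4:00 PM on October 15

In UTC: 11:00 PM − 3:00 = 8:00 PM on Oct 15.
New York is UTC−4:00: 8:00 PM − 4:00 = 4:00 PM on Oct 15.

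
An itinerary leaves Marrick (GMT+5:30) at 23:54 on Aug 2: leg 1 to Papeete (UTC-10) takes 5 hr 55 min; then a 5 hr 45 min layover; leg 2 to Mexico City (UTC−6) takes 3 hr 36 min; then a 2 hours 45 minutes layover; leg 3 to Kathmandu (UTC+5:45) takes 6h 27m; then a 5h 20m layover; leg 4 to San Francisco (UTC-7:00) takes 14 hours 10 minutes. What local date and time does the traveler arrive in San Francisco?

Convert departure to UTC: 23:54 − 5:30 = 18:24 UTC on Aug 2.
Add 5 hours and 55 minutes leg 1 → 00:19 UTC (Aug 3).
Add 5 hours and 45 minutes layover in Papeete → 06:04 UTC.
Add 3 hours and 36 minutes leg 2 → 09:40 UTC.
Add 2 hours and 45 minutes layover in Mexico City → 12:25 UTC.
Add 6 hours 27 minutes leg 3 → 18:52 UTC.
Add 5 hours and 20 minutes layover in Kathmandu → 00:12 UTC (Aug 4).
Add 14 hours 10 minutes leg 4 → 14:22 UTC.
San Francisco is UTC−7:00, so local arrival = 14:22 − 7:00 = 07:22 on Aug 4.

07:22 on August 4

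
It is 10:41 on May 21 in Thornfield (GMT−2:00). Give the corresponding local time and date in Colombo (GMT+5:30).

In UTC: 10:41 + 2:00 = 12:41 on May 21.
Colombo is UTC+5:30: 12:41 + 5:30 = 18:11 on May 21.

18:11 on May 21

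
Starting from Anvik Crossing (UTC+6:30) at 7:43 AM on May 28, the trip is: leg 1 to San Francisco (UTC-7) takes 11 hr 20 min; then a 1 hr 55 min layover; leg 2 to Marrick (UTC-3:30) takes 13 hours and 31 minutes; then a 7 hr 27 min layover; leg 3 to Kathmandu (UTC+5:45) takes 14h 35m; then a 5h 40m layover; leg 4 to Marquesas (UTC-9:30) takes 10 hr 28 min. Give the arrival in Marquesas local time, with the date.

8:39 AM on May 30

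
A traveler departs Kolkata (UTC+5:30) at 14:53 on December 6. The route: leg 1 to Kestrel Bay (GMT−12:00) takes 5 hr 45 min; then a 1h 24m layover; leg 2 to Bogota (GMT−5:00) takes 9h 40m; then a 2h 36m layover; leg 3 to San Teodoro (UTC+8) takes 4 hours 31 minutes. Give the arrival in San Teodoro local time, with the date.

Convert departure to UTC: 14:53 − 5:30 = 09:23 UTC on Dec 6.
Add 5 hours and 45 minutes leg 1 → 15:08 UTC.
Add 1 hour and 24 minutes layover in Kestrel Bay → 16:32 UTC.
Add 9 hours and 40 minutes leg 2 → 02:12 UTC (Dec 7).
Add 2 hours and 36 minutes layover in Bogota → 04:48 UTC.
Add 4 hours and 31 minutes leg 3 → 09:19 UTC.
San Teodoro is UTC+8:00, so local arrival = 09:19 + 8:00 = 17:19 on Dec 7.

17:19 on December 7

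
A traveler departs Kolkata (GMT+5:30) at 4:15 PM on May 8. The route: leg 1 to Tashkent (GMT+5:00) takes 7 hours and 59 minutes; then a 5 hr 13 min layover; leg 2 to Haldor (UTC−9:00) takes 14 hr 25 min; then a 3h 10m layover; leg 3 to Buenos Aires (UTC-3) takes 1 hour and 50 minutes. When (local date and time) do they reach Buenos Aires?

4:22 PM on May 9

Convert departure to UTC: 4:15 PM − 5:30 = 10:45 AM UTC on May 8.
Add 7 hours 59 minutes leg 1 → 6:44 PM UTC.
Add 5 hours and 13 minutes layover in Tashkent → 11:57 PM UTC.
Add 14 hours and 25 minutes leg 2 → 2:22 PM UTC (May 9).
Add 3 hours 10 minutes layover in Haldor → 5:32 PM UTC.
Add 1 hour and 50 minutes leg 3 → 7:22 PM UTC.
Buenos Aires is UTC−3:00, so local arrival = 7:22 PM − 3:00 = 4:22 PM on May 9.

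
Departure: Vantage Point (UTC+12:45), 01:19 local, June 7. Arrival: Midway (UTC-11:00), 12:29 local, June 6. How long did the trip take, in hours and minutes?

10 hours 55 minutes

Midway is 23:45 behind Vantage Point.
Clock-face elapsed time (ignoring zones) is −12 hours 50 minutes.
Actual elapsed = −12 hours 50 minutes + 23:45 = 10 hours 55 minutes.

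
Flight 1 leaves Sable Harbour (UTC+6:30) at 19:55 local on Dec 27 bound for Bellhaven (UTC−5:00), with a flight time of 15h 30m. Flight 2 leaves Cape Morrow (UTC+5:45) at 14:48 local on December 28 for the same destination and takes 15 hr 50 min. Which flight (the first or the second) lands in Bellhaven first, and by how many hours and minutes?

Flight 1 in UTC: 19:55 − 6:30 = 13:25 on Dec 27.
+15 hours and 30 minutes → arrive 04:55 UTC on Dec 28.
Flight 2 in UTC: 14:48 − 5:45 = 09:03 on Dec 28.
+15 hours 50 minutes → arrive 00:53 UTC on Dec 29.
Flight 1 lands earlier by 19 hours 58 minutes.

the first, by 19 hours 58 minutes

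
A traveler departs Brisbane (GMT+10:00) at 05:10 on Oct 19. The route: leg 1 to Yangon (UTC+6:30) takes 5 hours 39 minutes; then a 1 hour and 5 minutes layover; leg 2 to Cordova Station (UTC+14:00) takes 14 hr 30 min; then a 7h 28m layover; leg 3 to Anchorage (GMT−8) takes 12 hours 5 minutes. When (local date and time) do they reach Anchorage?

Convert departure to UTC: 05:10 − 10:00 = 19:10 UTC on Oct 18.
Add 5 hours and 39 minutes leg 1 → 00:49 UTC (Oct 19).
Add 1 hour and 5 minutes layover in Yangon → 01:54 UTC.
Add 14 hours 30 minutes leg 2 → 16:24 UTC.
Add 7 hours and 28 minutes layover in Cordova Station → 23:52 UTC.
Add 12 hours and 5 minutes leg 3 → 11:57 UTC (Oct 20).
Anchorage is UTC−8:00, so local arrival = 11:57 − 8:00 = 03:57 on Oct 20.

03:57 on October 20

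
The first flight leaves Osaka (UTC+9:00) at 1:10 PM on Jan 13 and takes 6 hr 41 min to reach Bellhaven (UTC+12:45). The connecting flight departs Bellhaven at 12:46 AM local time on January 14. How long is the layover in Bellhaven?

1 hour 10 minutes

Convert departure to UTC: 1:10 PM − 9:00 = 4:10 AM UTC on Jan 13.
Add 6 hours 41 minutes flight time → 10:51 AM UTC.
Bellhaven is UTC+12:45, so local arrival = 10:51 AM + 12:45 = 11:36 PM on Jan 13.
Layover = 12:46 AM − 11:36 PM (+1 day) = 1 hour 10 minutes.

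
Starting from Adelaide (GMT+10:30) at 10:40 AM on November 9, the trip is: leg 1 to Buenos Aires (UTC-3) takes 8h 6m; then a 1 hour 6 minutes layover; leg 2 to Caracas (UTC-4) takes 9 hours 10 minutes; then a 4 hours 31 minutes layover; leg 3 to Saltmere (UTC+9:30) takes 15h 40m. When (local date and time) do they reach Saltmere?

Convert departure to UTC: 10:40 AM − 10:30 = 12:10 AM UTC on Nov 9.
Add 8 hours 6 minutes leg 1 → 8:16 AM UTC.
Add 1 hour and 6 minutes layover in Buenos Aires → 9:22 AM UTC.
Add 9 hours and 10 minutes leg 2 → 6:32 PM UTC.
Add 4 hours 31 minutes layover in Caracas → 11:03 PM UTC.
Add 15 hours and 40 minutes leg 3 → 2:43 PM UTC (Nov 10).
Saltmere is UTC+9:30, so local arrival = 2:43 PM + 9:30 = 12:13 AM on Nov 11.

12:13 AM on November 11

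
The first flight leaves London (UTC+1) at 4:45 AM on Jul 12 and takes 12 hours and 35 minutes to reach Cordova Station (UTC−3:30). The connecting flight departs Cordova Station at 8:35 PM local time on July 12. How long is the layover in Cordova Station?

Convert departure to UTC: 4:45 AM − 1:00 = 3:45 AM UTC on Jul 12.
Add 12 hours and 35 minutes flight time → 4:20 PM UTC.
Cordova Station is UTC−3:30, so local arrival = 4:20 PM − 3:30 = 12:50 PM on Jul 12.
Layover = 8:35 PM − 12:50 PM = 7 hours 45 minutes.

7 hours 45 minutes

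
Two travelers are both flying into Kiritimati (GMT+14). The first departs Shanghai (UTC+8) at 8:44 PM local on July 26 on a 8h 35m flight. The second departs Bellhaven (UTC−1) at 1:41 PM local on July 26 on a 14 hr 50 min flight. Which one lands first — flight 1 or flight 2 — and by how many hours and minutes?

Flight 1 in UTC: 8:44 PM − 8:00 = 12:44 PM on Jul 26.
+8 hours 35 minutes → arrive 9:19 PM UTC on Jul 26.
Flight 2 in UTC: 1:41 PM + 1:00 = 2:41 PM on Jul 26.
+14 hours 50 minutes → arrive 5:31 AM UTC on Jul 27.
Flight 1 lands earlier by 8 hours 12 minutes.

the first, by 8 hours 12 minutes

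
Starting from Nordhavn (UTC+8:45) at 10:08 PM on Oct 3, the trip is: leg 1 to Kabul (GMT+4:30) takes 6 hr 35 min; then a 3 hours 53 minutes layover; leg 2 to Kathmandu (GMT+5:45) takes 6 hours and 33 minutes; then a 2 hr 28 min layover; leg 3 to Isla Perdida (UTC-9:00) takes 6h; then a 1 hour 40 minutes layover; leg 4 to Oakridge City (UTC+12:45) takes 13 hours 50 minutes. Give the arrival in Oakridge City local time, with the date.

7:07 PM on October 5

Convert departure to UTC: 10:08 PM − 8:45 = 1:23 PM UTC on Oct 3.
Add 6 hours 35 minutes leg 1 → 7:58 PM UTC.
Add 3 hours 53 minutes layover in Kabul → 11:51 PM UTC.
Add 6 hours 33 minutes leg 2 → 6:24 AM UTC (Oct 4).
Add 2 hours and 28 minutes layover in Kathmandu → 8:52 AM UTC.
Add 6 hours leg 3 → 2:52 PM UTC.
Add 1 hour 40 minutes layover in Isla Perdida → 4:32 PM UTC.
Add 13 hours and 50 minutes leg 4 → 6:22 AM UTC (Oct 5).
Oakridge City is UTC+12:45, so local arrival = 6:22 AM + 12:45 = 7:07 PM on Oct 5.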